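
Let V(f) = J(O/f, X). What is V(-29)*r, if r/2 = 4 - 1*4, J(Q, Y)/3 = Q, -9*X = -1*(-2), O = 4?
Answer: 0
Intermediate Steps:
X = -2/9 (X = -(-1)*(-2)/9 = -⅑*2 = -2/9 ≈ -0.22222)
J(Q, Y) = 3*Q
V(f) = 12/f (V(f) = 3*(4/f) = 12/f)
r = 0 (r = 2*(4 - 1*4) = 2*(4 - 4) = 2*0 = 0)
V(-29)*r = (12/(-29))*0 = (12*(-1/29))*0 = -12/29*0 = 0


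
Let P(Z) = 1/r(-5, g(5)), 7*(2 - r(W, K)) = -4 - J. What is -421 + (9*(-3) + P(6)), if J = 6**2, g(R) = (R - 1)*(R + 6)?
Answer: -24185/54 ≈ -447.87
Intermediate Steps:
g(R) = (-1 + R)*(6 + R)
J = 36
r(W, K) = 54/7 (r(W, K) = 2 - (-4 - 1*36)/7 = 2 - (-4 - 36)/7 = 2 - 1/7*(-40) = 2 + 40/7 = 54/7)
P(Z) = 7/54 (P(Z) = 1/(54/7) = 7/54)
-421 + (9*(-3) + P(6)) = -421 + (9*(-3) + 7/54) = -421 + (-27 + 7/54) = -421 - 1451/54 = -24185/54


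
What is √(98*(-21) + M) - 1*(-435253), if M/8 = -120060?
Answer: 435253 + I*√962538 ≈ 4.3525e+5 + 981.09*I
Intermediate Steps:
M = -960480 (M = 8*(-120060) = -960480)
√(98*(-21) + M) - 1*(-435253) = √(98*(-21) - 960480) - 1*(-435253) = √(-2058 - 960480) + 435253 = √(-962538) + 435253 = I*√962538 + 435253 = 435253 + I*√962538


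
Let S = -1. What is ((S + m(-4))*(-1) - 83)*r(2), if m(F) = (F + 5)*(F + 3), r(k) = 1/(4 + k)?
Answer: -27/2 ≈ -13.500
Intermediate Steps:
m(F) = (3 + F)*(5 + F) (m(F) = (5 + F)*(3 + F) = (3 + F)*(5 + F))
((S + m(-4))*(-1) - 83)*r(2) = ((-1 + (15 + (-4)² + 8*(-4)))*(-1) - 83)/(4 + 2) = ((-1 + (15 + 16 - 32))*(-1) - 83)/6 = ((-1 - 1)*(-1) - 83)*(⅙) = (-2*(-1) - 83)*(⅙) = (2 - 83)*(⅙) = -81*⅙ = -27/2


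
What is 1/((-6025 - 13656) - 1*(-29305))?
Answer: 1/9624 ≈ 0.00010391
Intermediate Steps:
1/((-6025 - 13656) - 1*(-29305)) = 1/(-19681 + 29305) = 1/9624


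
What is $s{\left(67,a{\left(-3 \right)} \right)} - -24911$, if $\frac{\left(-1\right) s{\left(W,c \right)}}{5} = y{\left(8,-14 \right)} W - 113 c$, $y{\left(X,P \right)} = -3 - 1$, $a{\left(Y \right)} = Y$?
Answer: $24556$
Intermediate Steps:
$y{\left(X,P \right)} = -4$
$s{\left(W,c \right)} = 20 W + 565 c$ ($s{\left(W,c \right)} = - 5 \left(- 4 W - 113 c\right) = - 5 \left(- 113 c - 4 W\right) = 20 W + 565 c$)
$s{\left(67,a{\left(-3 \right)} \right)} - -24911 = \left(20 \cdot 67 + 565 \left(-3\right)\right) - -24911 = \left(1340 - 1695\right) + 24911 = -355 + 24911 = 24556$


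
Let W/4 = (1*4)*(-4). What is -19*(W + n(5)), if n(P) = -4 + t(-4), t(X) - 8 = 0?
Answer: 1140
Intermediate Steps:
t(X) = 8 (t(X) = 8 + 0 = 8)
n(P) = 4 (n(P) = -4 + 8 = 4)
W = -64 (W = 4*((1*4)*(-4)) = 4*(4*(-4)) = 4*(-16) = -64)
-19*(W + n(5)) = -19*(-64 + 4) = -19*(-60) = 1140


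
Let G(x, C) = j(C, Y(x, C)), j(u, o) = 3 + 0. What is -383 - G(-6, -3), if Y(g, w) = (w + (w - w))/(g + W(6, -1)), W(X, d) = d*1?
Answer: -386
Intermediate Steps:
W(X, d) = d
Y(g, w) = w/(-1 + g) (Y(g, w) = (w + (w - w))/(g - 1) = (w + 0)/(-1 + g) = w/(-1 + g))
j(u, o) = 3
G(x, C) = 3
-383 - G(-6, -3) = -383 - 1*3 = -383 - 3 = -386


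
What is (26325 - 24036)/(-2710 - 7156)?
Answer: -2289/9866 ≈ -0.23201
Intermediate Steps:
(26325 - 24036)/(-2710 - 7156) = 2289/(-9866) = 2289*(-1/9866) = -2289/9866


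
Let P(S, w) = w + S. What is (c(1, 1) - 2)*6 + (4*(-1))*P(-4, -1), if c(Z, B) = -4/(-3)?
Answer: 16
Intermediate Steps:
P(S, w) = S + w
c(Z, B) = 4/3 (c(Z, B) = -4*(-1/3) = 4/3)
(c(1, 1) - 2)*6 + (4*(-1))*P(-4, -1) = (4/3 - 2)*6 + (4*(-1))*(-4 - 1) = -2/3*6 - 4*(-5) = -4 + 20 = 16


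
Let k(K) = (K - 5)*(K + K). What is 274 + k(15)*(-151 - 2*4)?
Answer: -47426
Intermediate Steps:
k(K) = 2*K*(-5 + K) (k(K) = (-5 + K)*(2*K) = 2*K*(-5 + K))
274 + k(15)*(-151 - 2*4) = 274 + (2*15*(-5 + 15))*(-151 - 2*4) = 274 + (2*15*10)*(-151 - 8) = 274 + 300*(-159) = 274 - 47700 = -47426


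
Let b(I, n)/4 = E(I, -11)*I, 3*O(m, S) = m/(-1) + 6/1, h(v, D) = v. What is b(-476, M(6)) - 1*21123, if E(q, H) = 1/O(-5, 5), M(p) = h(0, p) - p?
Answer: -238065/11 ≈ -21642.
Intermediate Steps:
M(p) = -p (M(p) = 0 - p = -p)
O(m, S) = 2 - m/3 (O(m, S) = (m/(-1) + 6/1)/3 = (m*(-1) + 6*1)/3 = (-m + 6)/3 = (6 - m)/3 = 2 - m/3)
E(q, H) = 3/11 (E(q, H) = 1/(2 - ⅓*(-5)) = 1/(2 + 5/3) = 1/(11/3) = 3/11)
b(I, n) = 12*I/11 (b(I, n) = 4*(3*I/11) = 12*I/11)
b(-476, M(6)) - 1*21123 = (12/11)*(-476) - 1*21123 = -5712/11 - 21123 = -238065/11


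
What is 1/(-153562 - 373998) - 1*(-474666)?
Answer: 250414794959/527560 ≈ 4.7467e+5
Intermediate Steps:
1/(-153562 - 373998) - 1*(-474666) = 1/(-527560) + 474666 = -1/527560 + 474666 = 250414794959/527560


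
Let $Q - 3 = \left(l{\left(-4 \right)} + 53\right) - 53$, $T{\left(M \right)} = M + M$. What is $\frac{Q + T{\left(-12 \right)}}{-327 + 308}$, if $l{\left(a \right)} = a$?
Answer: $\frac{25}{19} \approx 1.3158$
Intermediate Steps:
$T{\left(M \right)} = 2 M$
$Q = -1$ ($Q = 3 + \left(\left(-4 + 53\right) - 53\right) = 3 + \left(49 - 53\right) = 3 - 4 = -1$)
$\frac{Q + T{\left(-12 \right)}}{-327 + 308} = \frac{-1 + 2 \left(-12\right)}{-327 + 308} = \frac{-1 - 24}{-19} = \left(-25\right) \left(- \frac{1}{19}\right) = \frac{25}{19}$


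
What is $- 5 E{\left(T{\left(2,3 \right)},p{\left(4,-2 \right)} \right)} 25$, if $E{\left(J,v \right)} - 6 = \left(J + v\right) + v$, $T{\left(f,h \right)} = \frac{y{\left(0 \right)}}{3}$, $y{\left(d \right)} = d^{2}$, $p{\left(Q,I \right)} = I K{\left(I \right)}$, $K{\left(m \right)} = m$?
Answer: $-1750$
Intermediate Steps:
$p{\left(Q,I \right)} = I^{2}$ ($p{\left(Q,I \right)} = I I = I^{2}$)
$T{\left(f,h \right)} = 0$ ($T{\left(f,h \right)} = \frac{0^{2}}{3} = 0 \cdot \frac{1}{3} = 0$)
$E{\left(J,v \right)} = 6 + J + 2 v$ ($E{\left(J,v \right)} = 6 + \left(\left(J + v\right) + v\right) = 6 + \left(J + 2 v\right) = 6 + J + 2 v$)
$- 5 E{\left(T{\left(2,3 \right)},p{\left(4,-2 \right)} \right)} 25 = - 5 \left(6 + 0 + 2 \left(-2\right)^{2}\right) 25 = - 5 \left(6 + 0 + 2 \cdot 4\right) 25 = - 5 \left(6 + 0 + 8\right) 25 = \left(-5\right) 14 \cdot 25 = \left(-70\right) 25 = -1750$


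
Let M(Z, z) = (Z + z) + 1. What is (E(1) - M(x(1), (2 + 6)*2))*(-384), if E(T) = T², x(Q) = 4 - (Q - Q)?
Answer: 7680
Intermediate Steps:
x(Q) = 4 (x(Q) = 4 - 1*0 = 4 + 0 = 4)
M(Z, z) = 1 + Z + z
(E(1) - M(x(1), (2 + 6)*2))*(-384) = (1² - (1 + 4 + (2 + 6)*2))*(-384) = (1 - (1 + 4 + 8*2))*(-384) = (1 - (1 + 4 + 16))*(-384) = (1 - 1*21)*(-384) = (1 - 21)*(-384) = -20*(-384) = 7680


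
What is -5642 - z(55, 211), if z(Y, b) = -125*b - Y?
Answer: 20788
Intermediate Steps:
z(Y, b) = -Y - 125*b
-5642 - z(55, 211) = -5642 - (-1*55 - 125*211) = -5642 - (-55 - 26375) = -5642 - 1*(-26430) = -5642 + 26430 = 20788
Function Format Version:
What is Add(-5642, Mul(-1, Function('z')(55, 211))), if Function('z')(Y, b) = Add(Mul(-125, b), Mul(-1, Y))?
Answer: 20788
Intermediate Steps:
Function('z')(Y, b) = Add(Mul(-1, Y), Mul(-125, b))
Add(-5642, Mul(-1, Function('z')(55, 211))) = Add(-5642, Mul(-1, Add(Mul(-1, 55), Mul(-125, 211)))) = Add(-5642, Mul(-1, Add(-55, -26375))) = Add(-5642, Mul(-1, -26430)) = Add(-5642, 26430) = 20788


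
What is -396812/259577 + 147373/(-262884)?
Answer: -142570167029/68238640068 ≈ -2.0893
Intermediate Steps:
-396812/259577 + 147373/(-262884) = -396812*1/259577 + 147373*(-1/262884) = -396812/259577 - 147373/262884 = -142570167029/68238640068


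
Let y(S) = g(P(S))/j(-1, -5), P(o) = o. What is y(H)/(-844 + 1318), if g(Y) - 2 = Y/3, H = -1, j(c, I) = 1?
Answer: 5/1422 ≈ 0.0035162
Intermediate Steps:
g(Y) = 2 + Y/3
y(S) = 2 + S/3 (y(S) = (2 + S/3)/1 = (2 + S/3)*1 = 2 + S/3)
y(H)/(-844 + 1318) = (2 + (⅓)*(-1))/(-844 + 1318) = (2 - ⅓)/474 = (5/3)*(1/474) = 5/1422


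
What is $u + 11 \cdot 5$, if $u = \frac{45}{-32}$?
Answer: $\frac{1715}{32} \approx 53.594$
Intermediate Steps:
$u = - \frac{45}{32}$ ($u = 45 \left(- \frac{1}{32}\right) = - \frac{45}{32} \approx -1.4063$)
$u + 11 \cdot 5 = - \frac{45}{32} + 11 \cdot 5 = - \frac{45}{32} + 55 = \frac{1715}{32}$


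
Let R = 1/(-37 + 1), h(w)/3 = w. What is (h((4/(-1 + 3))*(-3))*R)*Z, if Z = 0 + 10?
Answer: 5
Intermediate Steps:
h(w) = 3*w
R = -1/36 (R = 1/(-36) = -1/36 ≈ -0.027778)
Z = 10
(h((4/(-1 + 3))*(-3))*R)*Z = ((3*((4/(-1 + 3))*(-3)))*(-1/36))*10 = ((3*((4/2)*(-3)))*(-1/36))*10 = ((3*((4*(1/2))*(-3)))*(-1/36))*10 = ((3*(2*(-3)))*(-1/36))*10 = ((3*(-6))*(-1/36))*10 = -18*(-1/36)*10 = (1/2)*10 = 5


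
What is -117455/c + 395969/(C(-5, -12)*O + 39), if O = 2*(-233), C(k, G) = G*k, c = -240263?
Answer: -91857238792/6708383223 ≈ -13.693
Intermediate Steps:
O = -466
-117455/c + 395969/(C(-5, -12)*O + 39) = -117455/(-240263) + 395969/(-12*(-5)*(-466) + 39) = -117455*(-1/240263) + 395969/(60*(-466) + 39) = 117455/240263 + 395969/(-27960 + 39) = 117455/240263 + 395969/(-27921) = 117455/240263 + 395969*(-1/27921) = 117455/240263 - 395969/27921 = -91857238792/6708383223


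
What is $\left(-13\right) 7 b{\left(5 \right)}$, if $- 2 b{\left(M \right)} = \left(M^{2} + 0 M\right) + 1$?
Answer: $1183$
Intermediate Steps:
$b{\left(M \right)} = - \frac{1}{2} - \frac{M^{2}}{2}$ ($b{\left(M \right)} = - \frac{\left(M^{2} + 0 M\right) + 1}{2} = - \frac{\left(M^{2} + 0\right) + 1}{2} = - \frac{M^{2} + 1}{2} = - \frac{1 + M^{2}}{2} = - \frac{1}{2} - \frac{M^{2}}{2}$)
$\left(-13\right) 7 b{\left(5 \right)} = \left(-13\right) 7 \left(- \frac{1}{2} - \frac{5^{2}}{2}\right) = - 91 \left(- \frac{1}{2} - \frac{25}{2}\right) = \left(-91\right) \left(-13\right) = 1183$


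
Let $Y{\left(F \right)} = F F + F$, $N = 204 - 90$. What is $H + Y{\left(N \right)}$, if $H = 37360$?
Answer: $50470$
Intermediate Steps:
$N = 114$
$Y{\left(F \right)} = F + F^{2}$ ($Y{\left(F \right)} = F^{2} + F = F + F^{2}$)
$H + Y{\left(N \right)} = 37360 + 114 \left(1 + 114\right) = 37360 + 114 \cdot 115 = 37360 + 13110 = 50470$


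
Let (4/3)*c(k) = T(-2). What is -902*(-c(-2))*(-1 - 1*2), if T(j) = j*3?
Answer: 12177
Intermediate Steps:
T(j) = 3*j
c(k) = -9/2 (c(k) = 3*(3*(-2))/4 = (¾)*(-6) = -9/2)
-902*(-c(-2))*(-1 - 1*2) = -902*(-1*(-9/2))*(-1 - 1*2) = -4059*(-1 - 2) = -4059*(-3) = -902*(-27/2) = 12177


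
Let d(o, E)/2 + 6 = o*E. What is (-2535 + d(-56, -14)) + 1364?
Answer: 385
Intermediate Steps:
d(o, E) = -12 + 2*E*o (d(o, E) = -12 + 2*(o*E) = -12 + 2*(E*o) = -12 + 2*E*o)
(-2535 + d(-56, -14)) + 1364 = (-2535 + (-12 + 2*(-14)*(-56))) + 1364 = (-2535 + (-12 + 1568)) + 1364 = (-2535 + 1556) + 1364 = -979 + 1364 = 385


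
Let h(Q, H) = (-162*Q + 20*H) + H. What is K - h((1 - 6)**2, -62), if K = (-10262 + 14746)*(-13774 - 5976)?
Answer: -88553648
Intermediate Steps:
h(Q, H) = -162*Q + 21*H
K = -88559000 (K = 4484*(-19750) = -88559000)
K - h((1 - 6)**2, -62) = -88559000 - (-162*(1 - 6)**2 + 21*(-62)) = -88559000 - (-162*(-5)**2 - 1302) = -88559000 - (-162*25 - 1302) = -88559000 - (-4050 - 1302) = -88559000 - 1*(-5352) = -88559000 + 5352 = -88553648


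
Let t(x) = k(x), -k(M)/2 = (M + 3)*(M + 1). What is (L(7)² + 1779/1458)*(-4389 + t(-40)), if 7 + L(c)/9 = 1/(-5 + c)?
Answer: -8069461525/324 ≈ -2.4906e+7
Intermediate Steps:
k(M) = -2*(1 + M)*(3 + M) (k(M) = -2*(M + 3)*(M + 1) = -2*(3 + M)*(1 + M) = -2*(1 + M)*(3 + M))
L(c) = -63 + 9/(-5 + c)
t(x) = -6 - 8*x - 2*x²
(L(7)² + 1779/1458)*(-4389 + t(-40)) = ((9*(36 - 7*7)/(-5 + 7))² + 1779/1458)*(-4389 + (-6 - 8*(-40) - 2*(-40)²)) = ((9*(36 - 49)/2)² + 1779*(1/1458))*(-4389 + (-6 + 320 - 2*1600)) = ((9*(½)*(-13))² + 593/486)*(-4389 + (-6 + 320 - 3200)) = ((-117/2)² + 593/486)*(-4389 - 2886) = (13689/4 + 593/486)*(-7275) = (3327613/972)*(-7275) = -8069461525/324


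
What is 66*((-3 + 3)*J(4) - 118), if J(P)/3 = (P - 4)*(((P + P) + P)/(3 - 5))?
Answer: -7788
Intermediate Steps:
J(P) = -9*P*(-4 + P)/2 (J(P) = 3*((P - 4)*(((P + P) + P)/(3 - 5))) = 3*((-4 + P)*((2*P + P)/(-2))) = 3*((-4 + P)*((3*P)*(-1/2))) = 3*((-4 + P)*(-3*P/2)) = 3*(-3*P*(-4 + P)/2) = -9*P*(-4 + P)/2)
66*((-3 + 3)*J(4) - 118) = 66*((-3 + 3)*((9/2)*4*(4 - 1*4)) - 118) = 66*(0*((9/2)*4*(4 - 4)) - 118) = 66*(0*((9/2)*4*0) - 118) = 66*(0*0 - 118) = 66*(0 - 118) = 66*(-118) = -7788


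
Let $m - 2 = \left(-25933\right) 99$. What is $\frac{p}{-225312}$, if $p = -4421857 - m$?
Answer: $\frac{154541}{18776} \approx 8.2308$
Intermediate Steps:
$m = -2567365$ ($m = 2 - 2567367 = -2567365$)
$p = -1854492$ ($p = -4421857 - -2567365 = -4421857 + 2567365 = -1854492$)
$\frac{p}{-225312} = - \frac{1854492}{-225312} = \left(-1854492\right) \left(- \frac{1}{225312}\right) = \frac{154541}{18776}$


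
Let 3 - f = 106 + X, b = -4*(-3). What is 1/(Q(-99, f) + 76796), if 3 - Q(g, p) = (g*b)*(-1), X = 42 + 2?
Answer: 1/75611 ≈ 1.3226e-5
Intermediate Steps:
b = 12
X = 44
f = -147 (f = 3 - (106 + 44) = 3 - 1*150 = 3 - 150 = -147)
Q(g, p) = 3 + 12*g (Q(g, p) = 3 - g*12*(-1) = 3 - 12*g*(-1) = 3 - (-12)*g = 3 + 12*g)
1/(Q(-99, f) + 76796) = 1/((3 + 12*(-99)) + 76796) = 1/((3 - 1188) + 76796) = 1/(-1185 + 76796) = 1/75611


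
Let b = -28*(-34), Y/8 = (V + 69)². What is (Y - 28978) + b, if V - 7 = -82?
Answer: -27738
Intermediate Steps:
V = -75 (V = 7 - 82 = -75)
Y = 288 (Y = 8*(-75 + 69)² = 8*(-6)² = 8*36 = 288)
b = 952
(Y - 28978) + b = (288 - 28978) + 952 = -28690 + 952 = -27738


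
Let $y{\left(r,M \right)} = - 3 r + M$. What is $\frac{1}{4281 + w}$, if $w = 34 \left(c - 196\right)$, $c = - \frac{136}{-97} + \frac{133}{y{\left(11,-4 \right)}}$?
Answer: $- \frac{3589}{8820133} \approx -0.00040691$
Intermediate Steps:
$y{\left(r,M \right)} = M - 3 r$
$c = - \frac{7869}{3589}$ ($c = - \frac{136}{-97} + \frac{133}{-4 - 33} = \left(-136\right) \left(- \frac{1}{97}\right) + \frac{133}{-4 - 33} = \frac{136}{97} + \frac{133}{-37} = \frac{136}{97} + 133 \left(- \frac{1}{37}\right) = \frac{136}{97} - \frac{133}{37} = - \frac{7869}{3589} \approx -2.1925$)
$w = - \frac{24184642}{3589}$ ($w = 34 \left(- \frac{7869}{3589} - 196\right) = 34 \left(- \frac{711313}{3589}\right) = - \frac{24184642}{3589} \approx -6738.5$)
$\frac{1}{4281 + w} = \frac{1}{4281 - \frac{24184642}{3589}} = \frac{1}{- \frac{8820133}{3589}} = - \frac{3589}{8820133}$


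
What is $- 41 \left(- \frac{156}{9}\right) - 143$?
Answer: $\frac{1703}{3} \approx 567.67$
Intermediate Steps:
$- 41 \left(- \frac{156}{9}\right) - 143 = - 41 \left(\left(-156\right) \frac{1}{9}\right) - 143 = \left(-41\right) \left(- \frac{52}{3}\right) - 143 = \frac{2132}{3} - 143 = \frac{1703}{3}$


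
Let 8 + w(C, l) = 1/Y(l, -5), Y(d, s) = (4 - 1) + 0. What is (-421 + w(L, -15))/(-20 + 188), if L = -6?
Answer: -643/252 ≈ -2.5516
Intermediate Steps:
Y(d, s) = 3 (Y(d, s) = 3 + 0 = 3)
w(C, l) = -23/3 (w(C, l) = -8 + 1/3 = -8 + ⅓ = -23/3)
(-421 + w(L, -15))/(-20 + 188) = (-421 - 23/3)/(-20 + 188) = -1286/3/168 = -1286/3*1/168 = -643/252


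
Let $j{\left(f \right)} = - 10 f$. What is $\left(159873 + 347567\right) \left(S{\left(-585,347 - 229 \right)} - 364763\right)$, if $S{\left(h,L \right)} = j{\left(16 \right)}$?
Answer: $-185176527120$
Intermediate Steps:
$S{\left(h,L \right)} = -160$ ($S{\left(h,L \right)} = \left(-10\right) 16 = -160$)
$\left(159873 + 347567\right) \left(S{\left(-585,347 - 229 \right)} - 364763\right) = \left(159873 + 347567\right) \left(-160 - 364763\right) = 507440 \left(-364923\right) = -185176527120$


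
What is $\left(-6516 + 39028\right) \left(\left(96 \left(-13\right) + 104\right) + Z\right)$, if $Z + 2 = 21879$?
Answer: $674071296$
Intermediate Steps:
$Z = 21877$ ($Z = -2 + 21879 = 21877$)
$\left(-6516 + 39028\right) \left(\left(96 \left(-13\right) + 104\right) + Z\right) = \left(-6516 + 39028\right) \left(\left(96 \left(-13\right) + 104\right) + 21877\right) = 32512 \left(\left(-1248 + 104\right) + 21877\right) = 32512 \left(-1144 + 21877\right) = 32512 \cdot 20733 = 674071296$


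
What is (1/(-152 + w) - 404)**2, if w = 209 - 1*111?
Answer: 475981489/2916 ≈ 1.6323e+5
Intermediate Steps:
w = 98 (w = 209 - 111 = 98)
(1/(-152 + w) - 404)**2 = (1/(-152 + 98) - 404)**2 = (1/(-54) - 404)**2 = (-1/54 - 404)**2 = (-21817/54)**2 = 475981489/2916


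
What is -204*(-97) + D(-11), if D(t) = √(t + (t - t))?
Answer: 19788 + I*√11 ≈ 19788.0 + 3.3166*I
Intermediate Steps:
D(t) = √t (D(t) = √(t + 0) = √t)
-204*(-97) + D(-11) = -204*(-97) + √(-11) = 19788 + I*√11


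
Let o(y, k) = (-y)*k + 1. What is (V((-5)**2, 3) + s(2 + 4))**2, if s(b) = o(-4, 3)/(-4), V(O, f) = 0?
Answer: 169/16 ≈ 10.563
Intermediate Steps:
o(y, k) = 1 - k*y (o(y, k) = -k*y + 1 = 1 - k*y)
s(b) = -13/4 (s(b) = (1 - 1*3*(-4))/(-4) = (1 + 12)*(-1/4) = 13*(-1/4) = -13/4)
(V((-5)**2, 3) + s(2 + 4))**2 = (0 - 13/4)**2 = (-13/4)**2 = 169/16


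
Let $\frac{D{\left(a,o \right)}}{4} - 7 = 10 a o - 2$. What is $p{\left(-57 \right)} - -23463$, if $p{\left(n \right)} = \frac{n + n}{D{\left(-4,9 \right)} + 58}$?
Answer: $\frac{5326120}{227} \approx 23463.0$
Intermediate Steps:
$D{\left(a,o \right)} = 20 + 40 a o$ ($D{\left(a,o \right)} = 28 + 4 \left(10 a o - 2\right) = 28 + 4 \left(-2 + 10 a o\right) = 28 + \left(-8 + 40 a o\right) = 20 + 40 a o$)
$p{\left(n \right)} = - \frac{n}{681}$ ($p{\left(n \right)} = \frac{n + n}{\left(20 + 40 \left(-4\right) 9\right) + 58} = \frac{2 n}{\left(20 - 1440\right) + 58} = \frac{2 n}{-1420 + 58} = \frac{2 n}{-1362} = 2 n \left(- \frac{1}{1362}\right) = - \frac{n}{681}$)
$p{\left(-57 \right)} - -23463 = \left(- \frac{1}{681}\right) \left(-57\right) - -23463 = \frac{19}{227} + 23463 = \frac{5326120}{227}$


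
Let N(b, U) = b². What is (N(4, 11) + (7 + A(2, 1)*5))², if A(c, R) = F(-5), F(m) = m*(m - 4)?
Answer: 61504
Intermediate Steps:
F(m) = m*(-4 + m)
A(c, R) = 45 (A(c, R) = -5*(-4 - 5) = -5*(-9) = 45)
(N(4, 11) + (7 + A(2, 1)*5))² = (4² + (7 + 45*5))² = (16 + (7 + 225))² = (16 + 232)² = 248² = 61504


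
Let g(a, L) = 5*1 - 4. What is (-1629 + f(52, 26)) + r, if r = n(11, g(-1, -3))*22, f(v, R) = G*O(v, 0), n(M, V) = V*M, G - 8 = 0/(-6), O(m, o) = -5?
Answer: -1427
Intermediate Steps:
g(a, L) = 1 (g(a, L) = 5 - 4 = 1)
G = 8 (G = 8 + 0/(-6) = 8 + 0*(-⅙) = 8 + 0 = 8)
n(M, V) = M*V
f(v, R) = -40 (f(v, R) = 8*(-5) = -40)
r = 242 (r = (11*1)*22 = 11*22 = 242)
(-1629 + f(52, 26)) + r = (-1629 - 40) + 242 = -1669 + 242 = -1427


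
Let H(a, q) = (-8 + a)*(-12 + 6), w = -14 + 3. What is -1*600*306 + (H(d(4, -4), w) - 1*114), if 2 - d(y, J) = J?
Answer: -183702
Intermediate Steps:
d(y, J) = 2 - J
w = -11
H(a, q) = 48 - 6*a (H(a, q) = (-8 + a)*(-6) = 48 - 6*a)
-1*600*306 + (H(d(4, -4), w) - 1*114) = -1*600*306 + ((48 - 6*(2 - 1*(-4))) - 1*114) = -600*306 + ((48 - 6*(2 + 4)) - 114) = -183600 + ((48 - 6*6) - 114) = -183600 + ((48 - 36) - 114) = -183600 + (12 - 114) = -183600 - 102 = -183702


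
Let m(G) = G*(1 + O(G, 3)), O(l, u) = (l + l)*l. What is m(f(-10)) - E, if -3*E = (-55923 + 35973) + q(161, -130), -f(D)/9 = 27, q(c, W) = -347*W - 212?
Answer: -28689741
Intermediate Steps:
q(c, W) = -212 - 347*W
f(D) = -243 (f(D) = -9*27 = -243)
O(l, u) = 2*l**2 (O(l, u) = (2*l)*l = 2*l**2)
E = -8316 (E = -((-55923 + 35973) + (-212 - 347*(-130)))/3 = -(-19950 + (-212 + 45110))/3 = -(-19950 + 44898)/3 = -1/3*24948 = -8316)
m(G) = G*(1 + 2*G**2)
m(f(-10)) - E = (-243 + 2*(-243)**3) - 1*(-8316) = (-243 + 2*(-14348907)) + 8316 = (-243 - 28697814) + 8316 = -28698057 + 8316 = -28689741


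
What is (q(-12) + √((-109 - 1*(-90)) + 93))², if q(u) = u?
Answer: (12 - √74)² ≈ 11.544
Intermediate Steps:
(q(-12) + √((-109 - 1*(-90)) + 93))² = (-12 + √((-109 - 1*(-90)) + 93))² = (-12 + √((-109 + 90) + 93))² = (-12 + √(-19 + 93))² = (-12 + √74)²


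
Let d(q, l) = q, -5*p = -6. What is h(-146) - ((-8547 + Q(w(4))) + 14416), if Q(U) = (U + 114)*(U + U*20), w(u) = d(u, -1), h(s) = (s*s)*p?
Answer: 48991/5 ≈ 9798.2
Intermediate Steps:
p = 6/5 (p = -⅕*(-6) = 6/5 ≈ 1.2000)
h(s) = 6*s²/5 (h(s) = (s*s)*(6/5) = s²*(6/5) = 6*s²/5)
w(u) = u
Q(U) = 21*U*(114 + U) (Q(U) = (114 + U)*(U + 20*U) = (114 + U)*(21*U) = 21*U*(114 + U))
h(-146) - ((-8547 + Q(w(4))) + 14416) = (6/5)*(-146)² - ((-8547 + 21*4*(114 + 4)) + 14416) = (6/5)*21316 - ((-8547 + 21*4*118) + 14416) = 127896/5 - ((-8547 + 9912) + 14416) = 127896/5 - (1365 + 14416) = 127896/5 - 1*15781 = 127896/5 - 15781 = 48991/5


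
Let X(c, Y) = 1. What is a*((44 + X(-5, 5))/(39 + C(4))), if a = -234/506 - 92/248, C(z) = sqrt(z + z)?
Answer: -1349595/1396054 + 34605*sqrt(2)/698027 ≈ -0.89661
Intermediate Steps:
C(z) = sqrt(2)*sqrt(z) (C(z) = sqrt(2*z) = sqrt(2)*sqrt(z))
a = -13073/15686 (a = -234*1/506 - 92*1/248 = -117/253 - 23/62 = -13073/15686 ≈ -0.83342)
a*((44 + X(-5, 5))/(39 + C(4))) = -13073*(44 + 1)/(15686*(39 + sqrt(2)*sqrt(4))) = -588285/(15686*(39 + sqrt(2)*2)) = -588285/(15686*(39 + 2*sqrt(2)))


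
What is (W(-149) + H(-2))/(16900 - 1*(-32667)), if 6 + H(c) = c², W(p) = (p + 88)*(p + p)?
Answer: 18176/49567 ≈ 0.36670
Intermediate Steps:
W(p) = 2*p*(88 + p) (W(p) = (88 + p)*(2*p) = 2*p*(88 + p))
H(c) = -6 + c²
(W(-149) + H(-2))/(16900 - 1*(-32667)) = (2*(-149)*(88 - 149) + (-6 + (-2)²))/(16900 - 1*(-32667)) = (2*(-149)*(-61) + (-6 + 4))/(16900 + 32667) = (18178 - 2)/49567 = 18176*(1/49567) = 18176/49567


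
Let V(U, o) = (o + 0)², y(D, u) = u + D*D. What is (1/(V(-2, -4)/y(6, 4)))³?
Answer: 125/8 ≈ 15.625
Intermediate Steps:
y(D, u) = u + D²
V(U, o) = o²
(1/(V(-2, -4)/y(6, 4)))³ = (1/((-4)²/(4 + 6²)))³ = (1/(16/(4 + 36)))³ = (1/(16/40))³ = (1/(16*(1/40)))³ = (1/(⅖))³ = ((5/2)*1)³ = (5/2)³ = 125/8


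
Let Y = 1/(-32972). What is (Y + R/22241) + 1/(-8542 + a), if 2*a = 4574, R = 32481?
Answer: 6698004444953/4586980726260 ≈ 1.4602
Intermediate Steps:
a = 2287 (a = (½)*4574 = 2287)
Y = -1/32972 ≈ -3.0329e-5
(Y + R/22241) + 1/(-8542 + a) = (-1/32972 + 32481/22241) + 1/(-8542 + 2287) = (-1/32972 + 32481*(1/22241)) + 1/(-6255) = (-1/32972 + 32481/22241) - 1/6255 = 1070941291/733330252 - 1/6255 = 6698004444953/4586980726260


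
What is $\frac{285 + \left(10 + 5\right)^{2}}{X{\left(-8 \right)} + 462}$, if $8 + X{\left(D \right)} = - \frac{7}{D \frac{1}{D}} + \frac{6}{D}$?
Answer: $\frac{8}{7} \approx 1.1429$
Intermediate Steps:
$X{\left(D \right)} = -15 + \frac{6}{D}$ ($X{\left(D \right)} = -8 + \left(- \frac{7}{D \frac{1}{D}} + \frac{6}{D}\right) = -8 + \left(- \frac{7}{1} + \frac{6}{D}\right) = -8 + \left(\left(-7\right) 1 + \frac{6}{D}\right) = -8 - \left(7 - \frac{6}{D}\right) = -15 + \frac{6}{D}$)
$\frac{285 + \left(10 + 5\right)^{2}}{X{\left(-8 \right)} + 462} = \frac{285 + \left(10 + 5\right)^{2}}{\left(-15 + \frac{6}{-8}\right) + 462} = \frac{285 + 15^{2}}{\left(-15 + 6 \left(- \frac{1}{8}\right)\right) + 462} = \frac{285 + 225}{\left(-15 - \frac{3}{4}\right) + 462} = \frac{510}{- \frac{63}{4} + 462} = \frac{510}{\frac{1785}{4}} = 510 \cdot \frac{4}{1785} = \frac{8}{7}$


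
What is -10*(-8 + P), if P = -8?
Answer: 160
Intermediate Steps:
-10*(-8 + P) = -10*(-8 - 8) = -10*(-16) = 160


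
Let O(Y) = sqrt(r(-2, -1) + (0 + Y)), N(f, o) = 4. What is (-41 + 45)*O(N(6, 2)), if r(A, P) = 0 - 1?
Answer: 4*sqrt(3) ≈ 6.9282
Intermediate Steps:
r(A, P) = -1
O(Y) = sqrt(-1 + Y) (O(Y) = sqrt(-1 + (0 + Y)) = sqrt(-1 + Y))
(-41 + 45)*O(N(6, 2)) = (-41 + 45)*sqrt(-1 + 4) = 4*sqrt(3)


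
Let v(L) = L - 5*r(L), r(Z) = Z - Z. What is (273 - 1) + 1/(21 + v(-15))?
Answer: 1633/6 ≈ 272.17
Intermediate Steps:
r(Z) = 0
v(L) = L (v(L) = L - 5*0 = L + 0 = L)
(273 - 1) + 1/(21 + v(-15)) = (273 - 1) + 1/(21 - 15) = 272 + 1/6 = 272 + ⅙ = 1633/6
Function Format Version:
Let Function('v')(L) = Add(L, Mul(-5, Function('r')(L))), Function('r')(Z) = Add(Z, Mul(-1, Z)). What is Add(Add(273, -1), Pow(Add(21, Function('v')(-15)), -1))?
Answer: Rational(1633, 6) ≈ 272.17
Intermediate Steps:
Function('r')(Z) = 0
Function('v')(L) = L (Function('v')(L) = Add(L, Mul(-5, 0)) = Add(L, 0) = L)
Add(Add(273, -1), Pow(Add(21, Function('v')(-15)), -1)) = Add(Add(273, -1), Pow(Add(21, -15), -1)) = Add(272, Pow(6, -1)) = Add(272, Rational(1, 6)) = Rational(1633, 6)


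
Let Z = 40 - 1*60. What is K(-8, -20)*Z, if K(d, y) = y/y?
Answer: -20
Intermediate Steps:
K(d, y) = 1
Z = -20 (Z = 40 - 60 = -20)
K(-8, -20)*Z = 1*(-20) = -20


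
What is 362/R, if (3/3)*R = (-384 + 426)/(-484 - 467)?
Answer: -57377/7 ≈ -8196.7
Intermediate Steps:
R = -14/317 (R = (-384 + 426)/(-484 - 467) = 42/(-951) = 42*(-1/951) = -14/317 ≈ -0.044164)
362/R = 362/(-14/317) = 362*(-317/14) = -57377/7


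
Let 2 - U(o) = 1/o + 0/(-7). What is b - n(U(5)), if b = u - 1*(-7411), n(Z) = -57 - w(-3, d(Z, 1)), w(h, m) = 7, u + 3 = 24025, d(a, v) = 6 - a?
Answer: 31497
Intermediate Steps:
u = 24022 (u = -3 + 24025 = 24022)
U(o) = 2 - 1/o (U(o) = 2 - (1/o + 0/(-7)) = 2 - (1/o + 0*(-1/7)) = 2 - (1/o + 0) = 2 - 1/o)
n(Z) = -64 (n(Z) = -57 - 1*7 = -57 - 7 = -64)
b = 31433 (b = 24022 - 1*(-7411) = 24022 + 7411 = 31433)
b - n(U(5)) = 31433 - 1*(-64) = 31433 + 64 = 31497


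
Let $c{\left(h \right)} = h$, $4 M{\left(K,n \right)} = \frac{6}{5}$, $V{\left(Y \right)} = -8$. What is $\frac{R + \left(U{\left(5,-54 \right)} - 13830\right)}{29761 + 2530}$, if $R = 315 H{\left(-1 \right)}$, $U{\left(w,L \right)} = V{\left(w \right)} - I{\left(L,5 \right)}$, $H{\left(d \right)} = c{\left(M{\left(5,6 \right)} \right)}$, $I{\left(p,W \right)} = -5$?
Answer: $- \frac{27477}{64582} \approx -0.42546$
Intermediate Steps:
$M{\left(K,n \right)} = \frac{3}{10}$ ($M{\left(K,n \right)} = \frac{6 \cdot \frac{1}{5}}{4} = \frac{1}{4} \cdot \frac{6}{5} = \frac{3}{10}$)
$H{\left(d \right)} = \frac{3}{10}$
$U{\left(w,L \right)} = -3$ ($U{\left(w,L \right)} = -8 - -5 = -8 + 5 = -3$)
$R = \frac{189}{2}$ ($R = 315 \cdot \frac{3}{10} = \frac{189}{2} \approx 94.5$)
$\frac{R + \left(U{\left(5,-54 \right)} - 13830\right)}{29761 + 2530} = \frac{\frac{189}{2} - 13833}{29761 + 2530} = \frac{\frac{189}{2} - 13833}{32291} = \left(\frac{189}{2} - 13833\right) \frac{1}{32291} = \left(- \frac{27477}{2}\right) \frac{1}{32291} = - \frac{27477}{64582}$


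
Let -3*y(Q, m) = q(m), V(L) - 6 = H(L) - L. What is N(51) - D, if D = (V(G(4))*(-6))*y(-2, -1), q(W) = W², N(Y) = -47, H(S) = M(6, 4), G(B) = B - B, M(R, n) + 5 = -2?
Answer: -45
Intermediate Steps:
M(R, n) = -7 (M(R, n) = -5 - 2 = -7)
G(B) = 0
H(S) = -7
V(L) = -1 - L (V(L) = 6 + (-7 - L) = -1 - L)
y(Q, m) = -m²/3
D = -2 (D = ((-1 - 1*0)*(-6))*(-⅓*(-1)²) = ((-1 + 0)*(-6))*(-⅓*1) = -1*(-6)*(-⅓) = 6*(-⅓) = -2)
N(51) - D = -47 - 1*(-2) = -47 + 2 = -45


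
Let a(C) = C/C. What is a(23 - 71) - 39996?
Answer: -39995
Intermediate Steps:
a(C) = 1
a(23 - 71) - 39996 = 1 - 39996 = -39995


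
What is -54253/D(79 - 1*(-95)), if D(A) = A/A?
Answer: -54253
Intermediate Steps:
D(A) = 1
-54253/D(79 - 1*(-95)) = -54253/1 = -54253*1 = -54253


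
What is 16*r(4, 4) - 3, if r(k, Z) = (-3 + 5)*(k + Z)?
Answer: 253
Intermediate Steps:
r(k, Z) = 2*Z + 2*k (r(k, Z) = 2*(Z + k) = 2*Z + 2*k)
16*r(4, 4) - 3 = 16*(2*4 + 2*4) - 3 = 16*(8 + 8) - 3 = 16*16 - 3 = 256 - 3 = 253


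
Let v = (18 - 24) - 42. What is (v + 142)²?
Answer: 8836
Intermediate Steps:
v = -48 (v = -6 - 42 = -48)
(v + 142)² = (-48 + 142)² = 94² = 8836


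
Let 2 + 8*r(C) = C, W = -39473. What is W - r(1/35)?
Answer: -11052371/280 ≈ -39473.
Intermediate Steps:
r(C) = -1/4 + C/8
W - r(1/35) = -39473 - (-1/4 + (1/8)/35) = -39473 - (-1/4 + (1/8)*(1/35)) = -39473 - (-1/4 + 1/280) = -39473 - 1*(-69/280) = -39473 + 69/280 = -11052371/280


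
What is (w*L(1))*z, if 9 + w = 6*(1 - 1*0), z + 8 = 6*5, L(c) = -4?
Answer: 264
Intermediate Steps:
z = 22 (z = -8 + 6*5 = -8 + 30 = 22)
w = -3 (w = -9 + 6*(1 - 1*0) = -9 + 6*(1 + 0) = -9 + 6*1 = -9 + 6 = -3)
(w*L(1))*z = -3*(-4)*22 = 12*22 = 264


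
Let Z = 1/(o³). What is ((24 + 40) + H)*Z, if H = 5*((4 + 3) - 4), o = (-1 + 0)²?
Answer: 79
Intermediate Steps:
o = 1 (o = (-1)² = 1)
H = 15 (H = 5*(7 - 4) = 5*3 = 15)
Z = 1 (Z = 1/(1³) = 1/1 = 1)
((24 + 40) + H)*Z = ((24 + 40) + 15)*1 = (64 + 15)*1 = 79*1 = 79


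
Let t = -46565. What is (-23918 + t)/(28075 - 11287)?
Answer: -70483/16788 ≈ -4.1984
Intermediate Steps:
(-23918 + t)/(28075 - 11287) = (-23918 - 46565)/(28075 - 11287) = -70483/16788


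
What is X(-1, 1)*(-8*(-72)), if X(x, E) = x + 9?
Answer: 4608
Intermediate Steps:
X(x, E) = 9 + x
X(-1, 1)*(-8*(-72)) = (9 - 1)*(-8*(-72)) = 8*576 = 4608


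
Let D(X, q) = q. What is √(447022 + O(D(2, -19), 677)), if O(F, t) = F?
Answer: 3*√49667 ≈ 668.58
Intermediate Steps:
√(447022 + O(D(2, -19), 677)) = √(447022 - 19) = √447003 = 3*√49667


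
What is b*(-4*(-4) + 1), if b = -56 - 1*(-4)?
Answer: -884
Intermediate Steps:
b = -52 (b = -56 + 4 = -52)
b*(-4*(-4) + 1) = -52*(-4*(-4) + 1) = -52*(16 + 1) = -52*17 = -884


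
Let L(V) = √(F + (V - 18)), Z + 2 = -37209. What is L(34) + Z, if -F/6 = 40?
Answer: -37211 + 4*I*√14 ≈ -37211.0 + 14.967*I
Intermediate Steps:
Z = -37211 (Z = -2 - 37209 = -37211)
F = -240 (F = -6*40 = -240)
L(V) = √(-258 + V) (L(V) = √(-240 + (V - 18)) = √(-240 + (-18 + V)) = √(-258 + V))
L(34) + Z = √(-258 + 34) - 37211 = √(-224) - 37211 = 4*I*√14 - 37211 = -37211 + 4*I*√14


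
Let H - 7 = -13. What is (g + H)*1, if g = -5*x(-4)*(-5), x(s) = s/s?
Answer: 19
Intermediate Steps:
H = -6 (H = 7 - 13 = -6)
x(s) = 1
g = 25 (g = -5*1*(-5) = -5*(-5) = 25)
(g + H)*1 = (25 - 6)*1 = 19*1 = 19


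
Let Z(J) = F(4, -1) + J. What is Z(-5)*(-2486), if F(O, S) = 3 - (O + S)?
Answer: 12430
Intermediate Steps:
F(O, S) = 3 - O - S (F(O, S) = 3 + (-O - S) = 3 - O - S)
Z(J) = J (Z(J) = (3 - 1*4 - 1*(-1)) + J = (3 - 4 + 1) + J = 0 + J = J)
Z(-5)*(-2486) = -5*(-2486) = 12430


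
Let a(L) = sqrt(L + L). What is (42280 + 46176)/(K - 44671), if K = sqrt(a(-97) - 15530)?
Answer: -88456/(44671 - sqrt(-15530 + I*sqrt(194))) ≈ -1.9802 - 0.0055241*I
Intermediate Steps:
a(L) = sqrt(2)*sqrt(L) (a(L) = sqrt(2*L) = sqrt(2)*sqrt(L))
K = sqrt(-15530 + I*sqrt(194)) (K = sqrt(sqrt(2)*sqrt(-97) - 15530) = sqrt(sqrt(2)*(I*sqrt(97)) - 15530) = sqrt(I*sqrt(194) - 15530) = sqrt(-15530 + I*sqrt(194)) ≈ 0.0559 + 124.62*I)
(42280 + 46176)/(K - 44671) = (42280 + 46176)/(sqrt(-15530 + I*sqrt(194)) - 44671) = 88456/(-44671 + sqrt(-15530 + I*sqrt(194)))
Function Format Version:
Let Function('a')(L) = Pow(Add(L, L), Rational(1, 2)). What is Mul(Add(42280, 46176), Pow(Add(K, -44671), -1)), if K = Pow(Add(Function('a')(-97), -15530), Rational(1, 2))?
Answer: Mul(-88456, Pow(Add(44671, Mul(-1, Pow(Add(-15530, Mul(I, Pow(194, Rational(1, 2)))), Rational(1, 2)))), -1)) ≈ Add(-1.9802, Mul(-0.0055241, I))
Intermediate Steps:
Function('a')(L) = Mul(Pow(2, Rational(1, 2)), Pow(L, Rational(1, 2))) (Function('a')(L) = Pow(Mul(2, L), Rational(1, 2)) = Mul(Pow(2, Rational(1, 2)), Pow(L, Rational(1, 2))))
K = Pow(Add(-15530, Mul(I, Pow(194, Rational(1, 2)))), Rational(1, 2)) (K = Pow(Add(Mul(Pow(2, Rational(1, 2)), Pow(-97, Rational(1, 2))), -15530), Rational(1, 2)) = Pow(Add(Mul(Pow(2, Rational(1, 2)), Mul(I, Pow(97, Rational(1, 2)))), -15530), Rational(1, 2)) = Pow(Add(Mul(I, Pow(194, Rational(1, 2))), -15530), Rational(1, 2)) = Pow(Add(-15530, Mul(I, Pow(194, Rational(1, 2)))), Rational(1, 2)) ≈ Add(0.0559, Mul(124.62, I)))
Mul(Add(42280, 46176), Pow(Add(K, -44671), -1)) = Mul(Add(42280, 46176), Pow(Add(Pow(Add(-15530, Mul(I, Pow(194, Rational(1, 2)))), Rational(1, 2)), -44671), -1)) = Mul(88456, Pow(Add(-44671, Pow(Add(-15530, Mul(I, Pow(194, Rational(1, 2)))), Rational(1, 2))), -1))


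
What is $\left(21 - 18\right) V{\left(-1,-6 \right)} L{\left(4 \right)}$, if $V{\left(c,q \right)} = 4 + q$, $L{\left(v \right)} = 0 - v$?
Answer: $24$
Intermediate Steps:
$L{\left(v \right)} = - v$
$\left(21 - 18\right) V{\left(-1,-6 \right)} L{\left(4 \right)} = \left(21 - 18\right) \left(4 - 6\right) \left(\left(-1\right) 4\right) = 3 \left(-2\right) \left(-4\right) = \left(-6\right) \left(-4\right) = 24$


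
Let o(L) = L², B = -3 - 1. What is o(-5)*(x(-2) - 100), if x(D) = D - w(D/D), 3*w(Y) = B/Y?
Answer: -7550/3 ≈ -2516.7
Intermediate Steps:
B = -4
w(Y) = -4/(3*Y) (w(Y) = (-4/Y)/3 = -4/(3*Y))
x(D) = 4/3 + D (x(D) = D - (-4)/(3*(D/D)) = D - (-4)/(3*1) = D - (-4)/3 = D - 1*(-4/3) = D + 4/3 = 4/3 + D)
o(-5)*(x(-2) - 100) = (-5)²*((4/3 - 2) - 100) = 25*(-⅔ - 100) = 25*(-302/3) = -7550/3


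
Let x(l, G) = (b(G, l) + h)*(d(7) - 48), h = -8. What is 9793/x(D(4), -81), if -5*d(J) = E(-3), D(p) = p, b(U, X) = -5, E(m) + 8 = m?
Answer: 48965/2977 ≈ 16.448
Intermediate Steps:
E(m) = -8 + m
d(J) = 11/5 (d(J) = -(-8 - 3)/5 = -1/5*(-11) = 11/5)
x(l, G) = 2977/5 (x(l, G) = (-5 - 8)*(11/5 - 48) = -13*(-229/5) = 2977/5)
9793/x(D(4), -81) = 9793/(2977/5) = 9793*(5/2977) = 48965/2977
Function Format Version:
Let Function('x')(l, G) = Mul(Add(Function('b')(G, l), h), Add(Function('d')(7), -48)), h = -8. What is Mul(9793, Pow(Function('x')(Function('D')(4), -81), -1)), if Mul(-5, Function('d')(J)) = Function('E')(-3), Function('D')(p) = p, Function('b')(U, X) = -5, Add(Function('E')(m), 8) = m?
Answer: Rational(48965, 2977) ≈ 16.448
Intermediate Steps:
Function('E')(m) = Add(-8, m)
Function('d')(J) = Rational(11, 5) (Function('d')(J) = Mul(Rational(-1, 5), Add(-8, -3)) = Mul(Rational(-1, 5), -11) = Rational(11, 5))
Function('x')(l, G) = Rational(2977, 5) (Function('x')(l, G) = Mul(Add(-5, -8), Add(Rational(11, 5), -48)) = Mul(-13, Rational(-229, 5)) = Rational(2977, 5))
Mul(9793, Pow(Function('x')(Function('D')(4), -81), -1)) = Mul(9793, Pow(Rational(2977, 5), -1)) = Mul(9793, Rational(5, 2977)) = Rational(48965, 2977)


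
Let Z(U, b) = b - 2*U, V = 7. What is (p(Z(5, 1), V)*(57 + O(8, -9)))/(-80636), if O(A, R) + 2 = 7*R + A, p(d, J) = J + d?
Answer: 0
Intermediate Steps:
O(A, R) = -2 + A + 7*R (O(A, R) = -2 + (7*R + A) = -2 + (A + 7*R) = -2 + A + 7*R)
(p(Z(5, 1), V)*(57 + O(8, -9)))/(-80636) = ((7 + (1 - 2*5))*(57 + (-2 + 8 + 7*(-9))))/(-80636) = ((7 + (1 - 10))*(57 + (-2 + 8 - 63)))*(-1/80636) = ((7 - 9)*(57 - 57))*(-1/80636) = -2*0*(-1/80636) = 0*(-1/80636) = 0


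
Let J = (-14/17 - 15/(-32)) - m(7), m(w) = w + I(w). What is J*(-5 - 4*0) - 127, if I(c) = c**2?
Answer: 84197/544 ≈ 154.77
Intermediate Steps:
m(w) = w + w**2
J = -30657/544 (J = (-14/17 - 15/(-32)) - 7*(1 + 7) = (-14*1/17 - 15*(-1/32)) - 7*8 = (-14/17 + 15/32) - 1*56 = -193/544 - 56 = -30657/544 ≈ -56.355)
J*(-5 - 4*0) - 127 = -30657*(-5 - 4*0)/544 - 127 = -30657*(-5 + 0)/544 - 127 = -30657/544*(-5) - 127 = 153285/544 - 127 = 84197/544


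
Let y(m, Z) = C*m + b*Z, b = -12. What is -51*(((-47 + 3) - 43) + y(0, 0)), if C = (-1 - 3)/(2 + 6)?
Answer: 4437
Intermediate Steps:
C = -½ (C = -4/8 = -4*⅛ = -½ ≈ -0.50000)
y(m, Z) = -12*Z - m/2 (y(m, Z) = -m/2 - 12*Z = -12*Z - m/2)
-51*(((-47 + 3) - 43) + y(0, 0)) = -51*(((-47 + 3) - 43) + (-12*0 - ½*0)) = -51*((-44 - 43) + (0 + 0)) = -51*(-87 + 0) = -51*(-87) = 4437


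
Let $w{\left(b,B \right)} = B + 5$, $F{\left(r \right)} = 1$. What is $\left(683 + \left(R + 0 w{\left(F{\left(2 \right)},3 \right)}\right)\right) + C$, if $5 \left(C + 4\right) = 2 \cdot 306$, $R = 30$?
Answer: $\frac{4157}{5} \approx 831.4$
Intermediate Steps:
$C = \frac{592}{5}$ ($C = -4 + \frac{2 \cdot 306}{5} = -4 + \frac{1}{5} \cdot 612 = -4 + \frac{612}{5} = \frac{592}{5} \approx 118.4$)
$w{\left(b,B \right)} = 5 + B$
$\left(683 + \left(R + 0 w{\left(F{\left(2 \right)},3 \right)}\right)\right) + C = \left(683 + \left(30 + 0 \left(5 + 3\right)\right)\right) + \frac{592}{5} = \left(683 + \left(30 + 0 \cdot 8\right)\right) + \frac{592}{5} = \left(683 + \left(30 + 0\right)\right) + \frac{592}{5} = \left(683 + 30\right) + \frac{592}{5} = 713 + \frac{592}{5} = \frac{4157}{5}$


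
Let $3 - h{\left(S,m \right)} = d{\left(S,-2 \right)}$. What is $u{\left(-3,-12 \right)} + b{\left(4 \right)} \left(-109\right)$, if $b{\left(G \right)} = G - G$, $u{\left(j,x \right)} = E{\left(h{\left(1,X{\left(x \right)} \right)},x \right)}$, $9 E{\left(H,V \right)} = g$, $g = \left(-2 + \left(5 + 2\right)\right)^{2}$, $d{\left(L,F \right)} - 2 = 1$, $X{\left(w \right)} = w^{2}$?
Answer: $\frac{25}{9} \approx 2.7778$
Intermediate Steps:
$d{\left(L,F \right)} = 3$ ($d{\left(L,F \right)} = 2 + 1 = 3$)
$h{\left(S,m \right)} = 0$ ($h{\left(S,m \right)} = 3 - 3 = 0$)
$g = 25$ ($g = \left(-2 + 7\right)^{2} = 5^{2} = 25$)
$E{\left(H,V \right)} = \frac{25}{9}$ ($E{\left(H,V \right)} = \frac{1}{9} \cdot 25 = \frac{25}{9}$)
$u{\left(j,x \right)} = \frac{25}{9}$
$b{\left(G \right)} = 0$
$u{\left(-3,-12 \right)} + b{\left(4 \right)} \left(-109\right) = \frac{25}{9} + 0 \left(-109\right) = \frac{25}{9} + 0 = \frac{25}{9}$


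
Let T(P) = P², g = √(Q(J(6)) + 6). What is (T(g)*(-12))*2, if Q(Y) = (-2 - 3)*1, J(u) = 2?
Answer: -24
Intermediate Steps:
Q(Y) = -5 (Q(Y) = -5*1 = -5)
g = 1 (g = √(-5 + 6) = √1 = 1)
(T(g)*(-12))*2 = (1²*(-12))*2 = (1*(-12))*2 = -12*2 = -24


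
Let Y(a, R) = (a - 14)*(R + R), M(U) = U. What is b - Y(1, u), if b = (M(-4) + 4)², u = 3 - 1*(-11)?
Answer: 364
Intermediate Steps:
u = 14 (u = 3 + 11 = 14)
Y(a, R) = 2*R*(-14 + a) (Y(a, R) = (-14 + a)*(2*R) = 2*R*(-14 + a))
b = 0 (b = (-4 + 4)² = 0² = 0)
b - Y(1, u) = 0 - 2*14*(-14 + 1) = 0 - 2*14*(-13) = 0 - 1*(-364) = 0 + 364 = 364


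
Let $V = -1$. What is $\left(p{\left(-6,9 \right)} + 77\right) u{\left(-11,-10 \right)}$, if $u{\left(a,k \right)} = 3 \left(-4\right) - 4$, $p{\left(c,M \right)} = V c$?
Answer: $-1328$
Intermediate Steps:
$p{\left(c,M \right)} = - c$
$u{\left(a,k \right)} = -16$ ($u{\left(a,k \right)} = -12 - 4 = -16$)
$\left(p{\left(-6,9 \right)} + 77\right) u{\left(-11,-10 \right)} = \left(\left(-1\right) \left(-6\right) + 77\right) \left(-16\right) = \left(6 + 77\right) \left(-16\right) = 83 \left(-16\right) = -1328$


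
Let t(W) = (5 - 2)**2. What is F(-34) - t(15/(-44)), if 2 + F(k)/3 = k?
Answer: -117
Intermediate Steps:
t(W) = 9 (t(W) = 3**2 = 9)
F(k) = -6 + 3*k
F(-34) - t(15/(-44)) = (-6 + 3*(-34)) - 1*9 = (-6 - 102) - 9 = -108 - 9 = -117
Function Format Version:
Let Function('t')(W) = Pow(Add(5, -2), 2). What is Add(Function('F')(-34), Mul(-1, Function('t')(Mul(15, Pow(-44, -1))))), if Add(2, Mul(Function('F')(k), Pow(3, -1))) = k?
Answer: -117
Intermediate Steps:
Function('t')(W) = 9 (Function('t')(W) = Pow(3, 2) = 9)
Function('F')(k) = Add(-6, Mul(3, k))
Add(Function('F')(-34), Mul(-1, Function('t')(Mul(15, Pow(-44, -1))))) = Add(Add(-6, Mul(3, -34)), Mul(-1, 9)) = Add(Add(-6, -102), -9) = Add(-108, -9) = -117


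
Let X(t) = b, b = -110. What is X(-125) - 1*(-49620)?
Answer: 49510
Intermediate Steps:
X(t) = -110
X(-125) - 1*(-49620) = -110 - 1*(-49620) = -110 + 49620 = 49510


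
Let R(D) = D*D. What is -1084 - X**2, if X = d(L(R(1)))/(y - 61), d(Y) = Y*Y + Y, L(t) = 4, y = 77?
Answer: -17369/16 ≈ -1085.6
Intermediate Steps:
R(D) = D**2
d(Y) = Y + Y**2 (d(Y) = Y**2 + Y = Y + Y**2)
X = 5/4 (X = (4*(1 + 4))/(77 - 61) = (4*5)/16 = 20*(1/16) = 5/4 ≈ 1.2500)
-1084 - X**2 = -1084 - (5/4)**2 = -1084 - 1*25/16 = -1084 - 25/16 = -17369/16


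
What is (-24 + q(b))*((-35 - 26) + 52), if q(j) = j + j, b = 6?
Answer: 108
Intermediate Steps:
q(j) = 2*j
(-24 + q(b))*((-35 - 26) + 52) = (-24 + 2*6)*((-35 - 26) + 52) = (-24 + 12)*(-61 + 52) = -12*(-9) = 108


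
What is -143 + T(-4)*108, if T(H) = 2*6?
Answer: 1153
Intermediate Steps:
T(H) = 12
-143 + T(-4)*108 = -143 + 12*108 = -143 + 1296 = 1153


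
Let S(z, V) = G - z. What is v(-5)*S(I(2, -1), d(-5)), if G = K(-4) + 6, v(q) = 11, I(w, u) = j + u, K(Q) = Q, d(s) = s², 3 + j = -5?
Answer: 121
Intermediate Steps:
j = -8 (j = -3 - 5 = -8)
I(w, u) = -8 + u
G = 2 (G = -4 + 6 = 2)
S(z, V) = 2 - z
v(-5)*S(I(2, -1), d(-5)) = 11*(2 - (-8 - 1)) = 11*(2 - 1*(-9)) = 11*(2 + 9) = 11*11 = 121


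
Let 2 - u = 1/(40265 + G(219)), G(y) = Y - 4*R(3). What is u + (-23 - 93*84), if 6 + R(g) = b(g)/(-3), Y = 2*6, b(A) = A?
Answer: -315709066/40305 ≈ -7833.0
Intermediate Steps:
Y = 12
R(g) = -6 - g/3 (R(g) = -6 + g/(-3) = -6 + g*(-1/3) = -6 - g/3)
G(y) = 40 (G(y) = 12 - 4*(-6 - 1/3*3) = 12 - 4*(-6 - 1) = 12 - 4*(-7) = 12 + 28 = 40)
u = 80609/40305 (u = 2 - 1/(40265 + 40) = 2 - 1/40305 = 80609/40305 ≈ 2.0000)
u + (-23 - 93*84) = 80609/40305 + (-23 - 93*84) = 80609/40305 + (-23 - 7812) = 80609/40305 - 7835 = -315709066/40305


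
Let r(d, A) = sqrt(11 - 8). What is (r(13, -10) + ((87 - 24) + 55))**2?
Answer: (118 + sqrt(3))**2 ≈ 14336.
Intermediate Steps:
r(d, A) = sqrt(3)
(r(13, -10) + ((87 - 24) + 55))**2 = (sqrt(3) + ((87 - 24) + 55))**2 = (sqrt(3) + (63 + 55))**2 = (sqrt(3) + 118)**2 = (118 + sqrt(3))**2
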